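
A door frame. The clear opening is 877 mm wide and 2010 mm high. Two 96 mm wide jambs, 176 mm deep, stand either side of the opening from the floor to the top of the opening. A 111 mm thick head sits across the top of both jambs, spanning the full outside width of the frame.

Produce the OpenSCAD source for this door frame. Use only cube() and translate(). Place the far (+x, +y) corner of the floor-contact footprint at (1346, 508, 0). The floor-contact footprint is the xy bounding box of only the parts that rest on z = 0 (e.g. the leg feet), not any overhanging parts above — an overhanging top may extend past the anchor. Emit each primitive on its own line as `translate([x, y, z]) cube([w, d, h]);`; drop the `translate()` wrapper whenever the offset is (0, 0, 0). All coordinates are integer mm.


translate([277, 332, 0]) cube([96, 176, 2010]);
translate([1250, 332, 0]) cube([96, 176, 2010]);
translate([277, 332, 2010]) cube([1069, 176, 111]);


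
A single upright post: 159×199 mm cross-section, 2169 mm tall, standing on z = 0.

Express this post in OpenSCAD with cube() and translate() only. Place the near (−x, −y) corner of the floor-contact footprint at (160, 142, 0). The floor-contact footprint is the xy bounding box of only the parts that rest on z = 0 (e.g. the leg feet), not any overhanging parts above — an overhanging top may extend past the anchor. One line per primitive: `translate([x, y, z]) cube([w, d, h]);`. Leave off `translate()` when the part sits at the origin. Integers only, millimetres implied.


translate([160, 142, 0]) cube([159, 199, 2169]);


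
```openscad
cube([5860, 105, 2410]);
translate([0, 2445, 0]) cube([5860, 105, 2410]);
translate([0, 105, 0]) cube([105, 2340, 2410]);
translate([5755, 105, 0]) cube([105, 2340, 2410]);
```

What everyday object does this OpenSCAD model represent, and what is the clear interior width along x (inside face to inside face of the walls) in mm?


A house (or room) frame. The interior width is 5650 mm.

Four 2410 mm walls enclosing a rectangle with no floor or roof — a room or house frame. Outside width is 5860 mm and wall thickness is 105 mm, so the interior width is 5860 − 2 × 105 = 5650 mm.


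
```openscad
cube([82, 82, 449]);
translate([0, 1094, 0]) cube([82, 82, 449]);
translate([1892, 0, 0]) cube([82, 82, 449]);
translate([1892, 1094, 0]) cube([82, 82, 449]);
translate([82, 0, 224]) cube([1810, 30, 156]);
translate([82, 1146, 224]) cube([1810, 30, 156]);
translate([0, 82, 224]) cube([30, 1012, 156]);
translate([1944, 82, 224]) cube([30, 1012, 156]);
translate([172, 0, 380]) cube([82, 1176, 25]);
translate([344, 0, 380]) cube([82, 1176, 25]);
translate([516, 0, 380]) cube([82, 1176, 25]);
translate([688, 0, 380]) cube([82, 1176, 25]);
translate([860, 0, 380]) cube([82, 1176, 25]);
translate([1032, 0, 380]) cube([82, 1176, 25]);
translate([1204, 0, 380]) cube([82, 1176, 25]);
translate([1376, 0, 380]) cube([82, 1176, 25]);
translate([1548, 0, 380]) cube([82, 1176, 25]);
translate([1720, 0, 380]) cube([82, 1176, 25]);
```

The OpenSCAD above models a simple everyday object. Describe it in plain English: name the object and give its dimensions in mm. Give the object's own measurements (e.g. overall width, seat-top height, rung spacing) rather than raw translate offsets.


A bed frame 1974 mm long (x) by 1176 mm wide (y). Four 82×82 mm corner posts, 449 mm tall, at the corners of the footprint. Four rails of 30 mm thickness and 156 mm height run between adjacent posts with their undersides at z = 224 mm, their outer faces flush with the outside of the frame (the two x-running rails run between the posts' inner faces; the two y-running rails run between the posts' inner faces). 10 slats, each 82 mm wide (x) and 25 mm thick, lie across the top of the two x-running rails, running the full 1176 mm width of the frame in y; along x they sit between the end posts with a 90 mm gap after the −x posts and between neighbouring slats and before the +x posts.


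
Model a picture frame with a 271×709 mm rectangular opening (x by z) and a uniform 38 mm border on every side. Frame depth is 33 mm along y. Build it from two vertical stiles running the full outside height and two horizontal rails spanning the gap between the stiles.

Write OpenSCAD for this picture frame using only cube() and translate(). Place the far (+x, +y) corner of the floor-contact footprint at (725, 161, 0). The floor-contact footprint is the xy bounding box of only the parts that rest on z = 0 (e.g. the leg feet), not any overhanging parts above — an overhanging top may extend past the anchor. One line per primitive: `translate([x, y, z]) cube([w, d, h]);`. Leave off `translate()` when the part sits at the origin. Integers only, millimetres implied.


translate([378, 128, 0]) cube([38, 33, 785]);
translate([687, 128, 0]) cube([38, 33, 785]);
translate([416, 128, 0]) cube([271, 33, 38]);
translate([416, 128, 747]) cube([271, 33, 38]);


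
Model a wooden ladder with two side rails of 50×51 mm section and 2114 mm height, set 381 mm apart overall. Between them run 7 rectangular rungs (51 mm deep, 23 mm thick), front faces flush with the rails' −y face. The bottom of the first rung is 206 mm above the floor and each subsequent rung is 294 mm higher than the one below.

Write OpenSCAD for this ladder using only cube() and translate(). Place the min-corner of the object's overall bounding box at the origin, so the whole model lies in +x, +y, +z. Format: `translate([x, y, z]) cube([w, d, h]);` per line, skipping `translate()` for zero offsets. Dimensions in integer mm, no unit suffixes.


cube([50, 51, 2114]);
translate([331, 0, 0]) cube([50, 51, 2114]);
translate([50, 0, 206]) cube([281, 51, 23]);
translate([50, 0, 500]) cube([281, 51, 23]);
translate([50, 0, 794]) cube([281, 51, 23]);
translate([50, 0, 1088]) cube([281, 51, 23]);
translate([50, 0, 1382]) cube([281, 51, 23]);
translate([50, 0, 1676]) cube([281, 51, 23]);
translate([50, 0, 1970]) cube([281, 51, 23]);


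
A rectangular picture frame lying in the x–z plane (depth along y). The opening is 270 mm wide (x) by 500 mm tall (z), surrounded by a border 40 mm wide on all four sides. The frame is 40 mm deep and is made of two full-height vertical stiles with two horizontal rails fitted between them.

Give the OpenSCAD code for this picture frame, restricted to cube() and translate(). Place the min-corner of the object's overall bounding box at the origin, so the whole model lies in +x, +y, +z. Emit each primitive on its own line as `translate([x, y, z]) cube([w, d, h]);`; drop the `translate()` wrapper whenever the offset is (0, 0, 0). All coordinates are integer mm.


cube([40, 40, 580]);
translate([310, 0, 0]) cube([40, 40, 580]);
translate([40, 0, 0]) cube([270, 40, 40]);
translate([40, 0, 540]) cube([270, 40, 40]);


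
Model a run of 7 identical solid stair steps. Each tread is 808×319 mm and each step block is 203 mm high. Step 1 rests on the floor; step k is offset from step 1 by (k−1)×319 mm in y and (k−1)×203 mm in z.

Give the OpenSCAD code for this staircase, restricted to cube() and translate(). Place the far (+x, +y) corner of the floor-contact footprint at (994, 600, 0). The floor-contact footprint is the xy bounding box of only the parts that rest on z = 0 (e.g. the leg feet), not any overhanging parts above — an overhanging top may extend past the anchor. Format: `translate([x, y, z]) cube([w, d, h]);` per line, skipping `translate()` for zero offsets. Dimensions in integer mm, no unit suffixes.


translate([186, 281, 0]) cube([808, 319, 203]);
translate([186, 600, 203]) cube([808, 319, 203]);
translate([186, 919, 406]) cube([808, 319, 203]);
translate([186, 1238, 609]) cube([808, 319, 203]);
translate([186, 1557, 812]) cube([808, 319, 203]);
translate([186, 1876, 1015]) cube([808, 319, 203]);
translate([186, 2195, 1218]) cube([808, 319, 203]);


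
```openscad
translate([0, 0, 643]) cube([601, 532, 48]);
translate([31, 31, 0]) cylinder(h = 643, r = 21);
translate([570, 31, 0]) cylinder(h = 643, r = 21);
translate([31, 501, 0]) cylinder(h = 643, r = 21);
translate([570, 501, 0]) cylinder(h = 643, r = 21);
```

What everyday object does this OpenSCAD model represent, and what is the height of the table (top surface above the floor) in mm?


A table. The table height is 691 mm.

A 601×532×48 slab sits at z = 643 on four Ø42 mm round legs — a table. The top surface is at 643 + 48 = 691 mm.


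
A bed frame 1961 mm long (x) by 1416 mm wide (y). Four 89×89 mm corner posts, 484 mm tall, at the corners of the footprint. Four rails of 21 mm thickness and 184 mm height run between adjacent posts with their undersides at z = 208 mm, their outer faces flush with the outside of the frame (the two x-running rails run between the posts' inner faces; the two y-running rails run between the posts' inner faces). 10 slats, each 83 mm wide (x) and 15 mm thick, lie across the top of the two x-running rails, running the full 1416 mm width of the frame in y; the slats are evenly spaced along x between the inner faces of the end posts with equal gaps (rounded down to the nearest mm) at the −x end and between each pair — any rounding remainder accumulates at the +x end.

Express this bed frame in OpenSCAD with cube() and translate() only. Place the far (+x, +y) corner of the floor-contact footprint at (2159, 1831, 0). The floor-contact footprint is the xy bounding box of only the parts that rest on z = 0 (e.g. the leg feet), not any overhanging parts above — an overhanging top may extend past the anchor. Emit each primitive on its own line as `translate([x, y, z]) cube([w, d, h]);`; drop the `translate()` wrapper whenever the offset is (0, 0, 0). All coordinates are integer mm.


// slat z = rail_z + rail_h = 208 + 184 = 392
// slat gap = ⌊(1783 − 10·83) / 11⌋ = 86
translate([198, 415, 0]) cube([89, 89, 484]);
translate([198, 1742, 0]) cube([89, 89, 484]);
translate([2070, 415, 0]) cube([89, 89, 484]);
translate([2070, 1742, 0]) cube([89, 89, 484]);
translate([287, 415, 208]) cube([1783, 21, 184]);
translate([287, 1810, 208]) cube([1783, 21, 184]);
translate([198, 504, 208]) cube([21, 1238, 184]);
translate([2138, 504, 208]) cube([21, 1238, 184]);
translate([373, 415, 392]) cube([83, 1416, 15]);
translate([542, 415, 392]) cube([83, 1416, 15]);
translate([711, 415, 392]) cube([83, 1416, 15]);
translate([880, 415, 392]) cube([83, 1416, 15]);
translate([1049, 415, 392]) cube([83, 1416, 15]);
translate([1218, 415, 392]) cube([83, 1416, 15]);
translate([1387, 415, 392]) cube([83, 1416, 15]);
translate([1556, 415, 392]) cube([83, 1416, 15]);
translate([1725, 415, 392]) cube([83, 1416, 15]);
translate([1894, 415, 392]) cube([83, 1416, 15]);


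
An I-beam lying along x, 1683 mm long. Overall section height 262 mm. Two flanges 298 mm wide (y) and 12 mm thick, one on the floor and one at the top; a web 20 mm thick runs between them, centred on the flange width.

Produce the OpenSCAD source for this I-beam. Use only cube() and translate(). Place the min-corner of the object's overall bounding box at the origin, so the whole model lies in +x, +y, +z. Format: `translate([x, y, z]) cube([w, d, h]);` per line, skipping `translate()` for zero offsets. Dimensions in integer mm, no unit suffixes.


cube([1683, 298, 12]);
translate([0, 139, 12]) cube([1683, 20, 238]);
translate([0, 0, 250]) cube([1683, 298, 12]);


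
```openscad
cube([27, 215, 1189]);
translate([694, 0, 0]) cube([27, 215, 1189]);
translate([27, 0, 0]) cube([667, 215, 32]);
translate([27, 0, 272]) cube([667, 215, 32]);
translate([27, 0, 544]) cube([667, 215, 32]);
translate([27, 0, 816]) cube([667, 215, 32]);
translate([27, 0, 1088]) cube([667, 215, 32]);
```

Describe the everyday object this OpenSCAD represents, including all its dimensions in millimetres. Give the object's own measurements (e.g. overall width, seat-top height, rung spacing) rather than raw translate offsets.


An open bookshelf. Two side panels, each 27 mm thick, 215 mm deep and 1189 mm tall, stand 721 mm apart (outside-to-outside). Between them sit 5 shelves, each 32 mm thick and 215 mm deep, spanning the full gap between the sides. The bottom shelf rests on the floor (its underside at z = 0) and the clear gap between one shelf's top and the next shelf's underside is 240 mm.


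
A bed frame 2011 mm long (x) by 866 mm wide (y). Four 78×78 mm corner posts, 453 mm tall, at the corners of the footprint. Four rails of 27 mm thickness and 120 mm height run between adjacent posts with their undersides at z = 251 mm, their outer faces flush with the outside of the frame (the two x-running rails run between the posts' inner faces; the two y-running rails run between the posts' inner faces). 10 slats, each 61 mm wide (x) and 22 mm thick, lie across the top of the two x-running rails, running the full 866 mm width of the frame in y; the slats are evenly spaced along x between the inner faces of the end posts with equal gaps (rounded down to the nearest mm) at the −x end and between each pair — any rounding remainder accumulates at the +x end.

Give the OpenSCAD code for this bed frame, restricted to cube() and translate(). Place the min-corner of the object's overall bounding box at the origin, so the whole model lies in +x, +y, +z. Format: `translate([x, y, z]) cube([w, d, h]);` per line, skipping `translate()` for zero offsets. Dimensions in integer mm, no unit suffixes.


cube([78, 78, 453]);
translate([0, 788, 0]) cube([78, 78, 453]);
translate([1933, 0, 0]) cube([78, 78, 453]);
translate([1933, 788, 0]) cube([78, 78, 453]);
translate([78, 0, 251]) cube([1855, 27, 120]);
translate([78, 839, 251]) cube([1855, 27, 120]);
translate([0, 78, 251]) cube([27, 710, 120]);
translate([1984, 78, 251]) cube([27, 710, 120]);
translate([191, 0, 371]) cube([61, 866, 22]);
translate([365, 0, 371]) cube([61, 866, 22]);
translate([539, 0, 371]) cube([61, 866, 22]);
translate([713, 0, 371]) cube([61, 866, 22]);
translate([887, 0, 371]) cube([61, 866, 22]);
translate([1061, 0, 371]) cube([61, 866, 22]);
translate([1235, 0, 371]) cube([61, 866, 22]);
translate([1409, 0, 371]) cube([61, 866, 22]);
translate([1583, 0, 371]) cube([61, 866, 22]);
translate([1757, 0, 371]) cube([61, 866, 22]);


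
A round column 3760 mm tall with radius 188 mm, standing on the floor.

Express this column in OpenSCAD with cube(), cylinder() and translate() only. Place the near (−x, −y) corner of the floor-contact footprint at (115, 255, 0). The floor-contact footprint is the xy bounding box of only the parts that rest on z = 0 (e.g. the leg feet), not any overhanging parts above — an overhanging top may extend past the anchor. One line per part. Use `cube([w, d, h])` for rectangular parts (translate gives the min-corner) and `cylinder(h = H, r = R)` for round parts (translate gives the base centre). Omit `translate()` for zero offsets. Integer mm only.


translate([303, 443, 0]) cylinder(h = 3760, r = 188);


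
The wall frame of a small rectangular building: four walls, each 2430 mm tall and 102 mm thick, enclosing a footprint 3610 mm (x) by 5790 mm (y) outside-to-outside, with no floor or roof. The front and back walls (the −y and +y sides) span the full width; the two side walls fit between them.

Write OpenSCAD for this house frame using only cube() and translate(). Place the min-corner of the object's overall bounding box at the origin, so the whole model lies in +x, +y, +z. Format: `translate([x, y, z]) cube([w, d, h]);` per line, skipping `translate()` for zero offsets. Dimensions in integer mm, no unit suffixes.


cube([3610, 102, 2430]);
translate([0, 5688, 0]) cube([3610, 102, 2430]);
translate([0, 102, 0]) cube([102, 5586, 2430]);
translate([3508, 102, 0]) cube([102, 5586, 2430]);


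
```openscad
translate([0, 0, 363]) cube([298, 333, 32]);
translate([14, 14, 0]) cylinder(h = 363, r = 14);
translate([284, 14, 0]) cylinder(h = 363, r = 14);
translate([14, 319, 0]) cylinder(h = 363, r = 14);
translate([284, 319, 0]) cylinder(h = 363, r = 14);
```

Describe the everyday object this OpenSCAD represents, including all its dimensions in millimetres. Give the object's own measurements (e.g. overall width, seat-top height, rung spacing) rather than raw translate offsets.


A four-legged stool. The seat is a 298×333×32 mm slab whose top surface is at z = 395 mm; four round legs, each 28 mm in diameter, run from the floor (z = 0) to the underside of the seat, each leg's axis is inset half a diameter from the nearest pair of seat edges (so the leg's bounding box is flush with the corner).


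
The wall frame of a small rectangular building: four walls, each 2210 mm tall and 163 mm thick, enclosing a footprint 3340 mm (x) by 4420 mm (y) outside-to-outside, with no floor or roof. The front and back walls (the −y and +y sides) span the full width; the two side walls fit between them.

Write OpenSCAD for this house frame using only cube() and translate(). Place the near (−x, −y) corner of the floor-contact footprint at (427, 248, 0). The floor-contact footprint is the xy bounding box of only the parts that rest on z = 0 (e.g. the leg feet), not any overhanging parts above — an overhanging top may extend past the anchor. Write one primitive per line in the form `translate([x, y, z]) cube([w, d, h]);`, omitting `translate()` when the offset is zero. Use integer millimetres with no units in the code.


translate([427, 248, 0]) cube([3340, 163, 2210]);
translate([427, 4505, 0]) cube([3340, 163, 2210]);
translate([427, 411, 0]) cube([163, 4094, 2210]);
translate([3604, 411, 0]) cube([163, 4094, 2210]);


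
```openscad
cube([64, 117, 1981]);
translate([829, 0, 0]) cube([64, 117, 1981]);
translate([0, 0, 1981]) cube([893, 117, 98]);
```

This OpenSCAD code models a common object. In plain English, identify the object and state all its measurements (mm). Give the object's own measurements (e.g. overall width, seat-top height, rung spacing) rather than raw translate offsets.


A door frame. The clear opening is 765 mm wide and 1981 mm high. Two 64 mm wide jambs, 117 mm deep, stand either side of the opening from the floor to the top of the opening. A 98 mm thick head sits across the top of both jambs, spanning the full outside width of the frame.


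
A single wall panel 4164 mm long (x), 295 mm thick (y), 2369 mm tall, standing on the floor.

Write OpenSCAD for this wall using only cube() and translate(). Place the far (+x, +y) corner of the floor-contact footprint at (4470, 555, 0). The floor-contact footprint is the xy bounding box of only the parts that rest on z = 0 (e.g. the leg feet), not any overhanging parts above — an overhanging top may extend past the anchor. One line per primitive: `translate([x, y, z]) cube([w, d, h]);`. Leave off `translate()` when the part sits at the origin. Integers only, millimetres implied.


translate([306, 260, 0]) cube([4164, 295, 2369]);


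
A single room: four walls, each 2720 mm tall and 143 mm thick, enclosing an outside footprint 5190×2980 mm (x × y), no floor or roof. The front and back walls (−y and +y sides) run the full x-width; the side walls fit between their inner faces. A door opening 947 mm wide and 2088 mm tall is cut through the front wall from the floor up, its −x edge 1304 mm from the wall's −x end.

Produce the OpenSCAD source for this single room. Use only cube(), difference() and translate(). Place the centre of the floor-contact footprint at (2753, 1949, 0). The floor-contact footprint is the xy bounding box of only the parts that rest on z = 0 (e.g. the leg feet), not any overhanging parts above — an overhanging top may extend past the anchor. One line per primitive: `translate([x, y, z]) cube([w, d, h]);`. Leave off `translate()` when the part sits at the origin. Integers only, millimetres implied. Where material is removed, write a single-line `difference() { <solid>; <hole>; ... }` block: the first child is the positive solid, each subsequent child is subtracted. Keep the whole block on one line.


difference() { translate([158, 459, 0]) cube([5190, 143, 2720]); translate([1462, 459, 0]) cube([947, 143, 2088]); }
translate([158, 3296, 0]) cube([5190, 143, 2720]);
translate([158, 602, 0]) cube([143, 2694, 2720]);
translate([5205, 602, 0]) cube([143, 2694, 2720]);


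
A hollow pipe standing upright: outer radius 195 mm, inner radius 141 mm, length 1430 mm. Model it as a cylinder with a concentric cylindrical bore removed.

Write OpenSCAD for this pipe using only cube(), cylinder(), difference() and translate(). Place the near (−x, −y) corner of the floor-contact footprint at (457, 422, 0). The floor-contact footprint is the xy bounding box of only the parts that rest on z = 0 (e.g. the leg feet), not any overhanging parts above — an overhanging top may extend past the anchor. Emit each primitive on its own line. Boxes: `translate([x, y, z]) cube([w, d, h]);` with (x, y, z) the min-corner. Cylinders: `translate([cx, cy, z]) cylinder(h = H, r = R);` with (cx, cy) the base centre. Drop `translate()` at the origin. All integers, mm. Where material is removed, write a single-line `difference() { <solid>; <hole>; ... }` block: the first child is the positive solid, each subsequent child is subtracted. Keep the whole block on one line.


difference() { translate([652, 617, 0]) cylinder(h = 1430, r = 195); translate([652, 617, 0]) cylinder(h = 1430, r = 141); }


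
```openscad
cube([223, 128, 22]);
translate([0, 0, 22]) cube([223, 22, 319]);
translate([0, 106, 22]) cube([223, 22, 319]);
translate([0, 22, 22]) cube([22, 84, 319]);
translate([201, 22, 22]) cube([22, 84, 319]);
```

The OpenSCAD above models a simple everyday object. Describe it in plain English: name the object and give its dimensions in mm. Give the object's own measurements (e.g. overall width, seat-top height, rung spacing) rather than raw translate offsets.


An open-topped rectangular box: outside dimensions 223×128×341 mm, with a uniform wall and base thickness of 22 mm. The base is a full 223×128 slab on the floor; four walls sit on top of the base. The front and back walls (the −y and +y sides) span the full width; the two side walls fit between them.


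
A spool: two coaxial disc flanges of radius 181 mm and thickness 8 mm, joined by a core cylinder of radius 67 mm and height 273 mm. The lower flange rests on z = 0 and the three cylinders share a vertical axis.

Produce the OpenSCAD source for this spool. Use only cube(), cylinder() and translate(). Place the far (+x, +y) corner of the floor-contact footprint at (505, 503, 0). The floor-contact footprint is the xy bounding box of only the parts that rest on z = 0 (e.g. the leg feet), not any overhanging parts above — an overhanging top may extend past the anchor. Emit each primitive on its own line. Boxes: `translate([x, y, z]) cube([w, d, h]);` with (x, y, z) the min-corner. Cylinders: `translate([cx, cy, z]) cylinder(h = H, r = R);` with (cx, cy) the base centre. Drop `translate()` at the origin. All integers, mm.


translate([324, 322, 0]) cylinder(h = 8, r = 181);
translate([324, 322, 8]) cylinder(h = 273, r = 67);
translate([324, 322, 281]) cylinder(h = 8, r = 181);


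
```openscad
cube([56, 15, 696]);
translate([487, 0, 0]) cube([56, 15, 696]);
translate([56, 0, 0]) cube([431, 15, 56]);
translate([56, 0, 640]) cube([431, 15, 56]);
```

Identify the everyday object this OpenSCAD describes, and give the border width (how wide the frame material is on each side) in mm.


A picture frame. The border width is 56 mm.

Four thin pieces enclosing a rectangular opening — a picture frame. The two full-height stiles are 696 mm tall; the top rail sits at z = 640 and is 56 mm tall, so the border above the opening is 696 − 640 = 56 mm, matching the stile x-width.


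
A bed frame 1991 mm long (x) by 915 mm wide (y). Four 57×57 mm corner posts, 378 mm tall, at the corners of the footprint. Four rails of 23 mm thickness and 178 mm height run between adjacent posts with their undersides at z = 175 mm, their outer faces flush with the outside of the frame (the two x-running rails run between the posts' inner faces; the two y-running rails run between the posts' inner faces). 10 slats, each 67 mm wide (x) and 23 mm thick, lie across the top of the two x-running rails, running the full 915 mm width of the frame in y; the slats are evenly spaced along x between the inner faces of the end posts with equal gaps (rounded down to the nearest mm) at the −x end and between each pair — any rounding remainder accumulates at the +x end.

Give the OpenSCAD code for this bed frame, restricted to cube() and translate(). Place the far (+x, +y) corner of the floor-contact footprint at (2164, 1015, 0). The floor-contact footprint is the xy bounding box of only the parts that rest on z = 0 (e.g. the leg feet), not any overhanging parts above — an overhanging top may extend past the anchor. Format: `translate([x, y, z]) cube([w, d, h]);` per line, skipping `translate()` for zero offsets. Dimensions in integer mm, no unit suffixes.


translate([173, 100, 0]) cube([57, 57, 378]);
translate([173, 958, 0]) cube([57, 57, 378]);
translate([2107, 100, 0]) cube([57, 57, 378]);
translate([2107, 958, 0]) cube([57, 57, 378]);
translate([230, 100, 175]) cube([1877, 23, 178]);
translate([230, 992, 175]) cube([1877, 23, 178]);
translate([173, 157, 175]) cube([23, 801, 178]);
translate([2141, 157, 175]) cube([23, 801, 178]);
translate([339, 100, 353]) cube([67, 915, 23]);
translate([515, 100, 353]) cube([67, 915, 23]);
translate([691, 100, 353]) cube([67, 915, 23]);
translate([867, 100, 353]) cube([67, 915, 23]);
translate([1043, 100, 353]) cube([67, 915, 23]);
translate([1219, 100, 353]) cube([67, 915, 23]);
translate([1395, 100, 353]) cube([67, 915, 23]);
translate([1571, 100, 353]) cube([67, 915, 23]);
translate([1747, 100, 353]) cube([67, 915, 23]);
translate([1923, 100, 353]) cube([67, 915, 23]);


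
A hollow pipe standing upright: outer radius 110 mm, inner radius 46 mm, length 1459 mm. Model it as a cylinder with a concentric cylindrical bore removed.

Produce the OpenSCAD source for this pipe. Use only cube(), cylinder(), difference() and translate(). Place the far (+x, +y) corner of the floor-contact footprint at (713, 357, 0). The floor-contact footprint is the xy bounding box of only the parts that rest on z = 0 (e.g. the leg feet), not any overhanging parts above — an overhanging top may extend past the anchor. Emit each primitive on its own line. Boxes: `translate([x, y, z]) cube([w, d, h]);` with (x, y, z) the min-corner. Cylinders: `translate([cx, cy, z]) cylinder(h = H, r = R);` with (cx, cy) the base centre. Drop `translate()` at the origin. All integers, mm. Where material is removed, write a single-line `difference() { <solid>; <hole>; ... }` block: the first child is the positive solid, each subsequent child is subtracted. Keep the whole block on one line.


difference() { translate([603, 247, 0]) cylinder(h = 1459, r = 110); translate([603, 247, 0]) cylinder(h = 1459, r = 46); }


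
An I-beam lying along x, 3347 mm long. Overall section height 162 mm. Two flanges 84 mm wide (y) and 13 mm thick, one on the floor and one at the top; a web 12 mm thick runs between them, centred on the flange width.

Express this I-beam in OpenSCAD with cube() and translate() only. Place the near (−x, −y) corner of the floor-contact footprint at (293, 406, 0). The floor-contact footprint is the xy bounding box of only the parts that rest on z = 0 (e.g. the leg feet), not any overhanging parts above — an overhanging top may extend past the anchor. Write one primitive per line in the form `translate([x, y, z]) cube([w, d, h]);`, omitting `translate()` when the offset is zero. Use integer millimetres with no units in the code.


translate([293, 406, 0]) cube([3347, 84, 13]);
translate([293, 442, 13]) cube([3347, 12, 136]);
translate([293, 406, 149]) cube([3347, 84, 13]);


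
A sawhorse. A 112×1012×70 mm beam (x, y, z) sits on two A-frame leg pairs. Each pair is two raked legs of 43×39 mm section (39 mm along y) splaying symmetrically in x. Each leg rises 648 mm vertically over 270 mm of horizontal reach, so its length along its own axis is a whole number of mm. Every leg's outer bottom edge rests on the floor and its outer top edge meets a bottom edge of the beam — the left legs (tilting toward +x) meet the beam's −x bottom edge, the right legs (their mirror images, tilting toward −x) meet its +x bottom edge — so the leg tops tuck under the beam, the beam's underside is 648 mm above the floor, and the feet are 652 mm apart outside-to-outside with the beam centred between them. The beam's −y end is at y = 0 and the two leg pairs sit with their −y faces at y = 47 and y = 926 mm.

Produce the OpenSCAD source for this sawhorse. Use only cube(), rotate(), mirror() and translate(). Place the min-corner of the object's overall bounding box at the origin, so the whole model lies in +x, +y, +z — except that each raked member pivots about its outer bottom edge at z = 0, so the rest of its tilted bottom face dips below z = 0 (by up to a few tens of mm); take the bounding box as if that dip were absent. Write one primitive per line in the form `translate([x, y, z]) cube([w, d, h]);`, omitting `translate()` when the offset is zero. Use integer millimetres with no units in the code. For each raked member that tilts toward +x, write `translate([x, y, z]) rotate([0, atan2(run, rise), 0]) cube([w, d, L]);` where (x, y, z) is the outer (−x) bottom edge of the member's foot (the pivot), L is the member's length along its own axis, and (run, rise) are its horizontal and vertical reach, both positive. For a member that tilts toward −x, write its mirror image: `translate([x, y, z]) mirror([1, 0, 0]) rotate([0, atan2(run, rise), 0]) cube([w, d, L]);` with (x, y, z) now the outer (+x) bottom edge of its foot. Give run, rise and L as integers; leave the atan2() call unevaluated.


translate([270, 0, 648]) cube([112, 1012, 70]);
translate([0, 47, 0]) rotate([0, atan2(270, 648), 0]) cube([43, 39, 702]);
translate([652, 47, 0]) mirror([1, 0, 0]) rotate([0, atan2(270, 648), 0]) cube([43, 39, 702]);
translate([0, 926, 0]) rotate([0, atan2(270, 648), 0]) cube([43, 39, 702]);
translate([652, 926, 0]) mirror([1, 0, 0]) rotate([0, atan2(270, 648), 0]) cube([43, 39, 702]);


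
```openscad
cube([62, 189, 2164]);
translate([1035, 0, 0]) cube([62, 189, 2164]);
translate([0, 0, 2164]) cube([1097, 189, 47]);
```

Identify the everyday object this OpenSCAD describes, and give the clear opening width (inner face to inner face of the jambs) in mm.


A door frame. The clear opening width is 973 mm.

Two 2164 mm tall posts with a header on top — a door frame. The left jamb is 62 mm wide at x = 0; the right jamb starts at x = 1035. The clear opening is 1035 − 62 = 973 mm.


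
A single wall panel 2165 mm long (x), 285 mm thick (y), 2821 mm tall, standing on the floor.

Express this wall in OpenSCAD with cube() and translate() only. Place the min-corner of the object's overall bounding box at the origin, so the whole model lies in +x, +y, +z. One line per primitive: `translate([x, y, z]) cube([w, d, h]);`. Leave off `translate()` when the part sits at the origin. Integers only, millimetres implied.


cube([2165, 285, 2821]);


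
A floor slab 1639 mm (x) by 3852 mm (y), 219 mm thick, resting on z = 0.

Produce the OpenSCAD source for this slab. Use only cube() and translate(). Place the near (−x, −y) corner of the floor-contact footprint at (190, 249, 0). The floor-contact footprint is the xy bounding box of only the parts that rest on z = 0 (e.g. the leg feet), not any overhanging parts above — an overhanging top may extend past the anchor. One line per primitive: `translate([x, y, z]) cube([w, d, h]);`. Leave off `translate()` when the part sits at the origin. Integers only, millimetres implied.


translate([190, 249, 0]) cube([1639, 3852, 219]);


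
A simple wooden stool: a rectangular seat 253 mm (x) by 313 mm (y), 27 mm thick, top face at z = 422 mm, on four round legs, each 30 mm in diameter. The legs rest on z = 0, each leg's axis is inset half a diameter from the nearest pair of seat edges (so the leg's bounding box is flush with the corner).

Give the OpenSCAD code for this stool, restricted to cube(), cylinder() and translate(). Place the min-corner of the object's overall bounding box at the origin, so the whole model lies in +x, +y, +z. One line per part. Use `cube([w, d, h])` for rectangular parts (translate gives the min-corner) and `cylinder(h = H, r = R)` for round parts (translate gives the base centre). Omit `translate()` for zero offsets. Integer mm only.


translate([0, 0, 395]) cube([253, 313, 27]);
translate([15, 15, 0]) cylinder(h = 395, r = 15);
translate([238, 15, 0]) cylinder(h = 395, r = 15);
translate([15, 298, 0]) cylinder(h = 395, r = 15);
translate([238, 298, 0]) cylinder(h = 395, r = 15);


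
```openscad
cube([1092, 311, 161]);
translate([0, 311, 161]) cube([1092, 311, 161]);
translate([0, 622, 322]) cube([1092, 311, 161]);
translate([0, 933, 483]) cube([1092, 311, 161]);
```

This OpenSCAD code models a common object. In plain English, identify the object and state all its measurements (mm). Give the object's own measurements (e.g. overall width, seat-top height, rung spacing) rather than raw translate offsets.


A straight staircase of 4 solid steps. Each step is 1092 mm wide (x), 311 mm deep (y, the going) and 161 mm tall (the rise). The first step rests on the floor; each subsequent step sits one going further in +y and one rise higher in +z, directly behind and above the previous step with no overlap.


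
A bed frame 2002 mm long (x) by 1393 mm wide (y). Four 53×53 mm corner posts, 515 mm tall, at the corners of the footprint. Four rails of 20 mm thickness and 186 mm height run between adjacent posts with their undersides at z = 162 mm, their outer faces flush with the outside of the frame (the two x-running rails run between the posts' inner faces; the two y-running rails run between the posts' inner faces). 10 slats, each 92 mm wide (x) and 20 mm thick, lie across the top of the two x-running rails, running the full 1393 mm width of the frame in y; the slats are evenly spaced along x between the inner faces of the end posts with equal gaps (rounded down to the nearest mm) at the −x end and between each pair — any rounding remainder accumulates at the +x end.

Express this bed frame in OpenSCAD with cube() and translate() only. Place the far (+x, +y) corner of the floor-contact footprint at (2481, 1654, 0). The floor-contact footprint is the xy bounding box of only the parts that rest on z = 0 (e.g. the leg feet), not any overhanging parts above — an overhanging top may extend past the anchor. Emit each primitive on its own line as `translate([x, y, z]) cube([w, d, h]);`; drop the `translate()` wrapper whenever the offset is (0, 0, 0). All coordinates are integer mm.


// slat z = rail_z + rail_h = 162 + 186 = 348
// slat gap = ⌊(1896 − 10·92) / 11⌋ = 88
translate([479, 261, 0]) cube([53, 53, 515]);
translate([479, 1601, 0]) cube([53, 53, 515]);
translate([2428, 261, 0]) cube([53, 53, 515]);
translate([2428, 1601, 0]) cube([53, 53, 515]);
translate([532, 261, 162]) cube([1896, 20, 186]);
translate([532, 1634, 162]) cube([1896, 20, 186]);
translate([479, 314, 162]) cube([20, 1287, 186]);
translate([2461, 314, 162]) cube([20, 1287, 186]);
translate([620, 261, 348]) cube([92, 1393, 20]);
translate([800, 261, 348]) cube([92, 1393, 20]);
translate([980, 261, 348]) cube([92, 1393, 20]);
translate([1160, 261, 348]) cube([92, 1393, 20]);
translate([1340, 261, 348]) cube([92, 1393, 20]);
translate([1520, 261, 348]) cube([92, 1393, 20]);
translate([1700, 261, 348]) cube([92, 1393, 20]);
translate([1880, 261, 348]) cube([92, 1393, 20]);
translate([2060, 261, 348]) cube([92, 1393, 20]);
translate([2240, 261, 348]) cube([92, 1393, 20]);


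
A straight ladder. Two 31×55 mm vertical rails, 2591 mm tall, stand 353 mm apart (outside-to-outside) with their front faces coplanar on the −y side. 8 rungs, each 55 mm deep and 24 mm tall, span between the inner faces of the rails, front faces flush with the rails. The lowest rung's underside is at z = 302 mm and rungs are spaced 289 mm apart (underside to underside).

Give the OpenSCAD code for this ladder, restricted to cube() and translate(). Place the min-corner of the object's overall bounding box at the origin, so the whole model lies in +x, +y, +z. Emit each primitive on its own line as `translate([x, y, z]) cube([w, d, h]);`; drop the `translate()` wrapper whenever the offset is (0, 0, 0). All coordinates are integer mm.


cube([31, 55, 2591]);
translate([322, 0, 0]) cube([31, 55, 2591]);
translate([31, 0, 302]) cube([291, 55, 24]);
translate([31, 0, 591]) cube([291, 55, 24]);
translate([31, 0, 880]) cube([291, 55, 24]);
translate([31, 0, 1169]) cube([291, 55, 24]);
translate([31, 0, 1458]) cube([291, 55, 24]);
translate([31, 0, 1747]) cube([291, 55, 24]);
translate([31, 0, 2036]) cube([291, 55, 24]);
translate([31, 0, 2325]) cube([291, 55, 24]);


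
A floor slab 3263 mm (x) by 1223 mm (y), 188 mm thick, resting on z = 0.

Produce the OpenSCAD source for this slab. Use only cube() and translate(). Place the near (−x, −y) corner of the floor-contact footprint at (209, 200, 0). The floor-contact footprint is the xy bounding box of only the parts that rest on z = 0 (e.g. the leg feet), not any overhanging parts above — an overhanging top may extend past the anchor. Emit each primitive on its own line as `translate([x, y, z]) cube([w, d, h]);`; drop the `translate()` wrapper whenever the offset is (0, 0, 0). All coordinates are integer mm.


translate([209, 200, 0]) cube([3263, 1223, 188]);


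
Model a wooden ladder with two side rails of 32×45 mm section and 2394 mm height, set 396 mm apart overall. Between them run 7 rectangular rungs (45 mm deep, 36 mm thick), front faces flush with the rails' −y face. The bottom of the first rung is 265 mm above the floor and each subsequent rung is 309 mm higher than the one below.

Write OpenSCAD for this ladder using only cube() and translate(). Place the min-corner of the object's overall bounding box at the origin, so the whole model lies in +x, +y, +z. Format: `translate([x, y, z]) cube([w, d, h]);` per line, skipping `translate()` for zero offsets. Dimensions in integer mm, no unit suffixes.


// rung span = 396 - 2*32 = 332
// rung[k] z = 265 + k*309
cube([32, 45, 2394]);
translate([364, 0, 0]) cube([32, 45, 2394]);
translate([32, 0, 265]) cube([332, 45, 36]);
translate([32, 0, 574]) cube([332, 45, 36]);
translate([32, 0, 883]) cube([332, 45, 36]);
translate([32, 0, 1192]) cube([332, 45, 36]);
translate([32, 0, 1501]) cube([332, 45, 36]);
translate([32, 0, 1810]) cube([332, 45, 36]);
translate([32, 0, 2119]) cube([332, 45, 36]);


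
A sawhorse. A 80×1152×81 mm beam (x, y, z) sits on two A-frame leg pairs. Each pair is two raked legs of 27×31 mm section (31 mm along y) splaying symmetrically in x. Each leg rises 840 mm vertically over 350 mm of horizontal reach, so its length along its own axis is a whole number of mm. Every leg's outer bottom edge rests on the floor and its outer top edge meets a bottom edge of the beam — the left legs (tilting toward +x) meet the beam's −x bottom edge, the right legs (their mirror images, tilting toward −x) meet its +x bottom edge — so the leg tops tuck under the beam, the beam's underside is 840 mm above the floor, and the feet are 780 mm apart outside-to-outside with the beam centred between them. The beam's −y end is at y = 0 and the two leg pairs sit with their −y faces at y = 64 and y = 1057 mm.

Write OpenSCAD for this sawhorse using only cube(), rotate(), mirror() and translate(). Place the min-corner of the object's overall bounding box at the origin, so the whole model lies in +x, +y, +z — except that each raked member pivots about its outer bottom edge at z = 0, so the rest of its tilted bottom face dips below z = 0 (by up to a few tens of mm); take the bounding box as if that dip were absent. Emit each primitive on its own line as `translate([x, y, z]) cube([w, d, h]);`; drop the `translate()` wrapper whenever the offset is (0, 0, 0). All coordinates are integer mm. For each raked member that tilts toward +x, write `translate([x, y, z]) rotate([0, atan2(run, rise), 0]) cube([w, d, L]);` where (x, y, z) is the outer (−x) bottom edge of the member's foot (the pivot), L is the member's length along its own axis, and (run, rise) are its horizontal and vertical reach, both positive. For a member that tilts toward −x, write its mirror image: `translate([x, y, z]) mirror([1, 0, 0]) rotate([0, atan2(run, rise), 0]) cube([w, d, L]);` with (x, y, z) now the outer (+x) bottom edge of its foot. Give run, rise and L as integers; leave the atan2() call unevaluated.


translate([350, 0, 840]) cube([80, 1152, 81]);
translate([0, 64, 0]) rotate([0, atan2(350, 840), 0]) cube([27, 31, 910]);
translate([780, 64, 0]) mirror([1, 0, 0]) rotate([0, atan2(350, 840), 0]) cube([27, 31, 910]);
translate([0, 1057, 0]) rotate([0, atan2(350, 840), 0]) cube([27, 31, 910]);
translate([780, 1057, 0]) mirror([1, 0, 0]) rotate([0, atan2(350, 840), 0]) cube([27, 31, 910]);
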